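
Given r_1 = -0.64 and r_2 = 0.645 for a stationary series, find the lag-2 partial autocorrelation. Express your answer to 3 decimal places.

φ_{22} = (r_2 − r_1²) / (1 − r_1²)
r_1² = (-0.64)² = 0.4096
Numerator = 0.645 − 0.4096 = 0.2354; denominator = 1 − 0.4096 = 0.5904
φ_{22} = 0.2354 / 0.5904 = 0.399

0.399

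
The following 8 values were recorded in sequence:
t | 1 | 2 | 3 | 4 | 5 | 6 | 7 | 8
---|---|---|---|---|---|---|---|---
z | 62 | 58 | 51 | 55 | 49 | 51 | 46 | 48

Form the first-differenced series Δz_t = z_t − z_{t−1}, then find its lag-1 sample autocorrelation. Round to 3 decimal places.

First differences Δz: -4, -7, 4, -6, 2, -5, 2
Mean of differences = -2.0000
Numerator Σ(Δz_t−Δz̄)(Δz_{t+1}−Δz̄) = -84.0000
Denominator Σ(Δz_t−Δz̄)² = 122.0000
r_1(Δz) = -84.0000 / 122.0000 = -0.689

-0.689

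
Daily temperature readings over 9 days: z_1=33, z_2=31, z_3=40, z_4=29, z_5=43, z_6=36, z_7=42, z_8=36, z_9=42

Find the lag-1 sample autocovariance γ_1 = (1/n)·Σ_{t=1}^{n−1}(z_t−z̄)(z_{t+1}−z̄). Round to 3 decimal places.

Mean z̄ = (33 + 31 + 40 + 29 + 43 + 36 + 42 + 36 + 42)/9 = 36.8889
Σ_{t=1}^{8}(z_t−z̄)(z_{t+1}−z̄) = -87.2346
γ_1 = -87.2346 / 9 = -9.693

-9.693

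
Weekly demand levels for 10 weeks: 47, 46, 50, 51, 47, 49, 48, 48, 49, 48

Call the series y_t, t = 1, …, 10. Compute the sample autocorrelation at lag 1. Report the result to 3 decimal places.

Mean ȳ = (47 + 46 + 50 + 51 + 47 + 49 + 48 + 48 + 49 + 48)/10 = 48.3000
Numerator Σ_{t=1}^{9}(y_t−ȳ)(y_{t+1}−ȳ) = -1.2900
Denominator Σ(y_t−ȳ)² = 20.1000
r_1 = -1.2900 / 20.1000 = -0.064

-0.064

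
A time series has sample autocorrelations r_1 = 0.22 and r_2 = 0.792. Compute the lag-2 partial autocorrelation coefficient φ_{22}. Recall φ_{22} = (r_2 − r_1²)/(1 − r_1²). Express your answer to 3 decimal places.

0.781

φ_{22} = (r_2 − r_1²) / (1 − r_1²)
r_1² = (0.22)² = 0.0484
Numerator = 0.792 − 0.0484 = 0.7436; denominator = 1 − 0.0484 = 0.9516
φ_{22} = 0.7436 / 0.9516 = 0.781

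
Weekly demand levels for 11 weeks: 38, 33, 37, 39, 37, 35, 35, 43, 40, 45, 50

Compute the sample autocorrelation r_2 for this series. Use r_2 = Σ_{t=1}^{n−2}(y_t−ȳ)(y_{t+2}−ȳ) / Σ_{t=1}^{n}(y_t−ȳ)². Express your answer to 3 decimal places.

Mean ȳ = (38 + 33 + 37 + 39 + 37 + 35 + 35 + 43 + 40 + 45 + 50)/11 = 39.2727
Numerator Σ_{t=1}^{9}(y_t−ȳ)(y_{t+2}−ȳ) = 30.7603
Denominator Σ(y_t−ȳ)² = 250.1818
r_2 = 30.7603 / 250.1818 = 0.123

0.123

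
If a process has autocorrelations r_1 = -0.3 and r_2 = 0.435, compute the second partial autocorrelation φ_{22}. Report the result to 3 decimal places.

φ_{22} = (r_2 − r_1²) / (1 − r_1²)
r_1² = (-0.3)² = 0.09
Numerator = 0.435 − 0.0900 = 0.3450; denominator = 1 − 0.0900 = 0.9100
φ_{22} = 0.3450 / 0.9100 = 0.379

0.379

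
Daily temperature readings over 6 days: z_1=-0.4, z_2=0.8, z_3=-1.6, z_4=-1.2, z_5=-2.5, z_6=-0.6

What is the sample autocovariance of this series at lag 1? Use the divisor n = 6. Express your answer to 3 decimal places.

Mean z̄ = (-0.4 + 0.8 − 1.6 − 1.2 − 2.5 − 0.6)/6 = -0.9167
Deviations: 0.5167, 1.7167, -0.6833, -0.2833, -1.5833, 0.3167
Σ_{t=1}^{5}(z_t−z̄)(z_{t+1}−z̄) = -0.1453
γ_1 = -0.1453 / 6 = -0.024

-0.024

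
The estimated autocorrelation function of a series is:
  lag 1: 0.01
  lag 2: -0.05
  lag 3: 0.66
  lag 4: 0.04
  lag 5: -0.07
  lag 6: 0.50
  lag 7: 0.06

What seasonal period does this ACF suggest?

3

The largest autocorrelation is r_3 = 0.66, with a weaker echo at lag 6 (0.50); the remaining lags stay at or below 0.06.
The dominant spike at lag 3 indicates a seasonal period of 3.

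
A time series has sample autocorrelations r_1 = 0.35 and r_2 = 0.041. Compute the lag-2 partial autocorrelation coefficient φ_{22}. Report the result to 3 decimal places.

-0.093

φ_{22} = (r_2 − r_1²) / (1 − r_1²)
r_1² = (0.35)² = 0.1225
Numerator = 0.041 − 0.1225 = -0.0815; denominator = 1 − 0.1225 = 0.8775
φ_{22} = -0.0815 / 0.8775 = -0.093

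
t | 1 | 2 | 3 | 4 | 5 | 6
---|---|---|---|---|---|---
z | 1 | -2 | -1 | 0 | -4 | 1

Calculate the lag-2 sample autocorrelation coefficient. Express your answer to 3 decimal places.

0.041

Mean z̄ = (1 − 2 − 1 + 0 − 4 + 1)/6 = -0.8333
Σ(z_t−z̄)(z_{t+2}−z̄) = (-0.3056) + (-0.9722) + (0.5278) + (1.5278) = 0.7778
Denominator Σ(z_t−z̄)² = 18.8333
r_2 = 0.7778 / 18.8333 = 0.041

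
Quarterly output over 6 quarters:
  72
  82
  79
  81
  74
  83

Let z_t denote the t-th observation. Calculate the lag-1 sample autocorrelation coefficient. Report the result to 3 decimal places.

-0.505

Mean z̄ = (72 + 82 + 79 + 81 + 74 + 83)/6 = 78.5000
Deviations from mean: -6.5000, 3.5000, 0.5000, 2.5000, -4.5000, 4.5000
Σ(z_t−z̄)(z_{t+1}−z̄) = (-22.7500) + (1.7500) + (1.2500) + (-11.2500) + (-20.2500) = -51.2500
Denominator Σ(z_t−z̄)² = 101.5000
r_1 = -51.2500 / 101.5000 = -0.505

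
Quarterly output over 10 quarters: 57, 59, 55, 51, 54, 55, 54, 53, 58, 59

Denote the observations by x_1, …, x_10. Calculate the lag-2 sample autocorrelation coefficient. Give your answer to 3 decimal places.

-0.349

Mean x̄ = (57 + 59 + 55 + 51 + 54 + 55 + 54 + 53 + 58 + 59)/10 = 55.5000
Numerator Σ_{t=1}^{8}(x_t−x̄)(x_{t+2}−x̄) = -22.5000
Denominator Σ(x_t−x̄)² = 64.5000
r_2 = -22.5000 / 64.5000 = -0.349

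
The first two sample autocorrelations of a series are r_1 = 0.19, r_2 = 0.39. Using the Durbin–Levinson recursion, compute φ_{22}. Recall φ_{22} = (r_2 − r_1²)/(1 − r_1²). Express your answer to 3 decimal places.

φ_{22} = (r_2 − r_1²) / (1 − r_1²)
r_1² = (0.19)² = 0.0361
Numerator = 0.39 − 0.0361 = 0.3539; denominator = 1 − 0.0361 = 0.9639
φ_{22} = 0.3539 / 0.9639 = 0.367

0.367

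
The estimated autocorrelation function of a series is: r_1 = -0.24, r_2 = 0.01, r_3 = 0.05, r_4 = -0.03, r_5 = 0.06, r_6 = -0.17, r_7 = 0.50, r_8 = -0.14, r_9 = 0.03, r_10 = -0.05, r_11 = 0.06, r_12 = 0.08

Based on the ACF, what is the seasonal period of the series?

The largest autocorrelation is r_7 = 0.50; the remaining lags stay at or below 0.08.
The dominant spike at lag 7 indicates a seasonal period of 7.

7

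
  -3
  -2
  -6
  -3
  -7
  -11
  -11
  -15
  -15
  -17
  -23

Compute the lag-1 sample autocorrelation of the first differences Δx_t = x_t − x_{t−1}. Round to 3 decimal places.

First differences Δx: 1, -4, 3, -4, -4, 0, -4, 0, -2, -6
Mean of differences = -2.0000
Numerator Σ(Δx_t−Δx̄)(Δx_{t+1}−Δx̄) = -34.0000
Denominator Σ(Δx_t−Δx̄)² = 74.0000
r_1(Δx) = -34.0000 / 74.0000 = -0.459

-0.459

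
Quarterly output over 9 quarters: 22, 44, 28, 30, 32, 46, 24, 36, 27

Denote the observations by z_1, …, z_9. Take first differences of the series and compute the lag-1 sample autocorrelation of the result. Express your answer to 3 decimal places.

-0.623

First differences Δz: 22, -16, 2, 2, 14, -22, 12, -9
Mean of differences = 0.6250
Numerator Σ(Δz_t−Δz̄)(Δz_{t+1}−Δz̄) = -1027.3906
Denominator Σ(Δz_t−Δz̄)² = 1649.8750
r_1(Δz) = -1027.3906 / 1649.8750 = -0.623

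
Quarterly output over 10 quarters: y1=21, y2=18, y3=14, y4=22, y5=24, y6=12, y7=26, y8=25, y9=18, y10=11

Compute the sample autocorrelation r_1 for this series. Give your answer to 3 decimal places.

Mean ȳ = (21 + 18 + 14 + 22 + 24 + 12 + 26 + 25 + 18 + 11)/10 = 19.1000
Numerator Σ_{t=1}^{9}(y_t−ȳ)(y_{t+1}−ȳ) = -37.7100
Denominator Σ(y_t−ȳ)² = 262.9000
r_1 = -37.7100 / 262.9000 = -0.143

-0.143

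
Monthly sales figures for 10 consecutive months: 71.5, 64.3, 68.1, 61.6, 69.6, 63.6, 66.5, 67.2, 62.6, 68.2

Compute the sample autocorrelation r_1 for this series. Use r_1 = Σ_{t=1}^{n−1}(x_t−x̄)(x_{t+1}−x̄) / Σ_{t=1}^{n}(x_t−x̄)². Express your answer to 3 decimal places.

Mean x̄ = (71.5 + 64.3 + 68.1 + 61.6 + 69.6 + 63.6 + 66.5 + 67.2 + 62.6 + 68.2)/10 = 66.3200
Numerator Σ_{t=1}^{9}(x_t−x̄)(x_{t+1}−x̄) = -57.4624
Denominator Σ(x_t−x̄)² = 92.6960
r_1 = -57.4624 / 92.6960 = -0.620

-0.620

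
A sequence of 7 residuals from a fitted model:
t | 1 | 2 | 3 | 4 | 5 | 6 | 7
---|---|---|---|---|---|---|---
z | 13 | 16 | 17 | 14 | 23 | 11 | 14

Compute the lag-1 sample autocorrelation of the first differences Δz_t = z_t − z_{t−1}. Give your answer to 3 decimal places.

-0.673

First differences Δz: 3, 1, -3, 9, -12, 3
Mean of differences = 0.1667
Numerator Σ(Δz_t−Δz̄)(Δz_{t+1}−Δz̄) = -170.1944
Denominator Σ(Δz_t−Δz̄)² = 252.8333
r_1(Δz) = -170.1944 / 252.8333 = -0.673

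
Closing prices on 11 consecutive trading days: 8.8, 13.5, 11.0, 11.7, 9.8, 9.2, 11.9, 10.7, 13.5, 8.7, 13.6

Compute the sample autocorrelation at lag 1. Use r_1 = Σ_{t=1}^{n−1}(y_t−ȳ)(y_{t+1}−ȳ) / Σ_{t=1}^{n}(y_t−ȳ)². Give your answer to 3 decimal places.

Mean ȳ = (8.8 + 13.5 + 11.0 + 11.7 + 9.8 + 9.2 + 11.9 + 10.7 + 13.5 + 8.7 + 13.6)/11 = 11.1273
Numerator Σ_{t=1}^{10}(y_t−ȳ)(y_{t+1}−ȳ) = -18.6935
Denominator Σ(y_t−ȳ)² = 35.2818
r_1 = -18.6935 / 35.2818 = -0.530

-0.530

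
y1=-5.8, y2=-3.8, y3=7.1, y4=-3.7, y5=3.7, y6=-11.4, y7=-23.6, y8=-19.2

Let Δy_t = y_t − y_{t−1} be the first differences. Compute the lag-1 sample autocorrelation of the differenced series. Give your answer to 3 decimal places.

First differences Δy: 2.0, 10.9, -10.8, 7.4, -15.1, -12.2, 4.4
Mean of differences = -1.9143
Numerator Σ(Δy_t−Δȳ)(Δy_{t+1}−Δȳ) = -198.6073
Denominator Σ(Δy_t−Δȳ)² = 664.7686
r_1(Δy) = -198.6073 / 664.7686 = -0.299

-0.299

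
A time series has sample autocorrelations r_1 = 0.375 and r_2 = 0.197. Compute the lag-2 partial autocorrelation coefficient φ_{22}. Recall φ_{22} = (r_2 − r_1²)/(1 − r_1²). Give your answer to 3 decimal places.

0.066

φ_{22} = (r_2 − r_1²) / (1 − r_1²)
r_1² = (0.375)² = 0.140625
Numerator = 0.197 − 0.1406 = 0.0564; denominator = 1 − 0.1406 = 0.8594
φ_{22} = 0.0564 / 0.8594 = 0.066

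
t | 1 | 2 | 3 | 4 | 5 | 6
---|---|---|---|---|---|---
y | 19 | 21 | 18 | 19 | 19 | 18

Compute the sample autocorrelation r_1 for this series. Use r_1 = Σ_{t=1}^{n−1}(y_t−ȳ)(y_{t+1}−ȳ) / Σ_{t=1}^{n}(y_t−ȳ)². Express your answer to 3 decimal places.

Mean ȳ = (19 + 21 + 18 + 19 + 19 + 18)/6 = 19.0000
Deviations from mean: 0.0000, 2.0000, -1.0000, 0.0000, 0.0000, -1.0000
Σ(y_t−ȳ)(y_{t+1}−ȳ) = (0.0000) + (-2.0000) + (0.0000) + (0.0000) + (0.0000) = -2.0000
Denominator Σ(y_t−ȳ)² = 6.0000
r_1 = -2.0000 / 6.0000 = -0.333

-0.333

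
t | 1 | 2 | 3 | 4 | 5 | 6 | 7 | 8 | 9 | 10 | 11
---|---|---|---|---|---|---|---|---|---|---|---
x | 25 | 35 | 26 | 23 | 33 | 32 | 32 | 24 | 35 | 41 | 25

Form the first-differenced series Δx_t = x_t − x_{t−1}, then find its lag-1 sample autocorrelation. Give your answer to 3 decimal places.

First differences Δx: 10, -9, -3, 10, -1, 0, -8, 11, 6, -16
Mean of differences = 0.0000
Numerator Σ(Δx_t−Δx̄)(Δx_{t+1}−Δx̄) = -221.0000
Denominator Σ(Δx_t−Δx̄)² = 768.0000
r_1(Δx) = -221.0000 / 768.0000 = -0.288

-0.288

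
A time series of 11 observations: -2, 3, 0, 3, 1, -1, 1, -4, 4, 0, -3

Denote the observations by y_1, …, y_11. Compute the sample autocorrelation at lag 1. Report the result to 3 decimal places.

-0.401

Mean ȳ = (-2 + 3 + 0 + 3 + 1 − 1 + 1 − 4 + 4 + 0 − 3)/11 = 0.1818
Numerator Σ_{t=1}^{10}(y_t−ȳ)(y_{t+1}−ȳ) = -26.3058
Denominator Σ(y_t−ȳ)² = 65.6364
r_1 = -26.3058 / 65.6364 = -0.401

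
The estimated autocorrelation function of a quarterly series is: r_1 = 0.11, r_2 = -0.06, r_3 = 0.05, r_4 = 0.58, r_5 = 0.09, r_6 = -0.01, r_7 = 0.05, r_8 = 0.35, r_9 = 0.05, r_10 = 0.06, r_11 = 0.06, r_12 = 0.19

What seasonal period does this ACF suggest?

The largest autocorrelation is r_4 = 0.58, with weaker echoes at lags 8 (0.35) and 12 (0.19); the remaining lags stay at or below 0.11.
The dominant spike at lag 4 indicates a seasonal period of 4.

4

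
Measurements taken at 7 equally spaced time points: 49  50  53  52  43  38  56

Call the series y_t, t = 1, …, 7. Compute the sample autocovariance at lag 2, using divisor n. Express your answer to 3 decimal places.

-13.697

Mean ȳ = (49 + 50 + 53 + 52 + 43 + 38 + 56)/7 = 48.7143
Deviations: 0.2857, 1.2857, 4.2857, 3.2857, -5.7143, -10.7143, 7.2857
Σ_{t=1}^{5}(y_t−ȳ)(y_{t+2}−ȳ) = -95.8776
γ_2 = -95.8776 / 7 = -13.697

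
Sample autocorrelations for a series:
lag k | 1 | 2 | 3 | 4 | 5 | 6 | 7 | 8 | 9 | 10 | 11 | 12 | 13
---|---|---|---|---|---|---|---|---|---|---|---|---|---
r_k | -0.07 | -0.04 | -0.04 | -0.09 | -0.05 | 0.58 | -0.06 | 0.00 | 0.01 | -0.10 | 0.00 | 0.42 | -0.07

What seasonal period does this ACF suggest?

The largest autocorrelation is r_6 = 0.58, with a weaker echo at lag 12 (0.42); the remaining lags stay at or below 0.01.
The dominant spike at lag 6 indicates a seasonal period of 6.

6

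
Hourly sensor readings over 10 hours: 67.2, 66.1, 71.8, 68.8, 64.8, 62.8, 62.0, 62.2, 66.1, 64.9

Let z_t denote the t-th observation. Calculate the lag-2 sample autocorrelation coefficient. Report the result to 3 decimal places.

Mean z̄ = (67.2 + 66.1 + 71.8 + 68.8 + 64.8 + 62.8 + 62.0 + 62.2 + 66.1 + 64.9)/10 = 65.6700
Numerator Σ_{t=1}^{8}(z_t−z̄)(z_{t+2}−z̄) = 10.6542
Denominator Σ(z_t−z̄)² = 85.1810
r_2 = 10.6542 / 85.1810 = 0.125

0.125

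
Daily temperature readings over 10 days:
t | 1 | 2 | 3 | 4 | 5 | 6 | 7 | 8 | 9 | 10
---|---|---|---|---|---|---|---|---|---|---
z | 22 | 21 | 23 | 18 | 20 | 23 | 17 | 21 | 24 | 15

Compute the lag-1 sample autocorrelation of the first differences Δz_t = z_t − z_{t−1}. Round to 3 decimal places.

First differences Δz: -1, 2, -5, 2, 3, -6, 4, 3, -9
Mean of differences = -0.7778
Numerator Σ(Δz_t−Δz̄)(Δz_{t+1}−Δz̄) = -71.2716
Denominator Σ(Δz_t−Δz̄)² = 179.5556
r_1(Δz) = -71.2716 / 179.5556 = -0.397

-0.397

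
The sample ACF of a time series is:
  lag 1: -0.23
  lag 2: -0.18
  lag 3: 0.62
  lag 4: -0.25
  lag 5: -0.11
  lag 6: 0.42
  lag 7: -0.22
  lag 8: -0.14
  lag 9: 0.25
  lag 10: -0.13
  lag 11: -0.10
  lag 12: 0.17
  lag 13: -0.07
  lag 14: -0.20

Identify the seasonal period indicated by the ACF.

3

The largest autocorrelation is r_3 = 0.62, with weaker echoes at lags 6 (0.42), 9 (0.25) and 12 (0.17); the remaining lags stay at or below -0.07.
The dominant spike at lag 3 indicates a seasonal period of 3.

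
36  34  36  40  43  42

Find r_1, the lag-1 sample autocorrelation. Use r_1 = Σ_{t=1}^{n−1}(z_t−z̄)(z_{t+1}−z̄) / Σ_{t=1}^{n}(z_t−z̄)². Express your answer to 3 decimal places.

Mean z̄ = (36 + 34 + 36 + 40 + 43 + 42)/6 = 38.5000
Deviations from mean: -2.5000, -4.5000, -2.5000, 1.5000, 4.5000, 3.5000
Σ(z_t−z̄)(z_{t+1}−z̄) = (11.2500) + (11.2500) + (-3.7500) + (6.7500) + (15.7500) = 41.2500
Denominator Σ(z_t−z̄)² = 67.5000
r_1 = 41.2500 / 67.5000 = 0.611

0.611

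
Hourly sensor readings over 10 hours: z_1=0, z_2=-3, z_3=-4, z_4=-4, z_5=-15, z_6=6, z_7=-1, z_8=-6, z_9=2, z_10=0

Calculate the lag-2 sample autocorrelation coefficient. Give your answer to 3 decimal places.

Mean z̄ = (0 − 3 − 4 − 4 − 15 + 6 − 1 − 6 + 2 + 0)/10 = -2.5000
Numerator Σ_{t=1}^{8}(z_t−z̄)(z_{t+2}−z̄) = -47.5000
Denominator Σ(z_t−z̄)² = 280.5000
r_2 = -47.5000 / 280.5000 = -0.169

-0.169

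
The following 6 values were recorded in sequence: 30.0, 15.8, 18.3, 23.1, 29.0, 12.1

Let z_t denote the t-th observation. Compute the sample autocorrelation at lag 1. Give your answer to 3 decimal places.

Mean z̄ = (30.0 + 15.8 + 18.3 + 23.1 + 29.0 + 12.1)/6 = 21.3833
Σ(z_t−z̄)(z_{t+1}−z̄) = (-48.1097) + (17.2153) + (-5.2931) + (13.0753) + (-70.7081) = -93.8203
Denominator Σ(z_t−z̄)² = 262.0683
r_1 = -93.8203 / 262.0683 = -0.358

-0.358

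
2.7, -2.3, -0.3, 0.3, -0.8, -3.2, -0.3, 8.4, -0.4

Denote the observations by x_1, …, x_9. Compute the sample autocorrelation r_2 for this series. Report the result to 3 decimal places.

-0.294

Mean x̄ = (2.7 − 2.3 − 0.3 + 0.3 − 0.8 − 3.2 − 0.3 + 8.4 − 0.4)/9 = 0.4556
Numerator Σ_{t=1}^{7}(x_t−x̄)(x_{t+2}−x̄) = -27.1962
Denominator Σ(x_t−x̄)² = 92.5822
r_2 = -27.1962 / 92.5822 = -0.294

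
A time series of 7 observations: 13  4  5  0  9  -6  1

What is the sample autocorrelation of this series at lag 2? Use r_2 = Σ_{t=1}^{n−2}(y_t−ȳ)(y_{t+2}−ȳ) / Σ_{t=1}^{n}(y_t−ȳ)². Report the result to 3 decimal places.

0.170

Mean ȳ = (13 + 4 + 5 + 0 + 9 − 6 + 1)/7 = 3.7143
Deviations from mean: 9.2857, 0.2857, 1.2857, -3.7143, 5.2857, -9.7143, -2.7143
Σ(y_t−ȳ)(y_{t+2}−ȳ) = (11.9388) + (-1.0612) + (6.7959) + (36.0816) + (-14.3469) = 39.4082
Denominator Σ(y_t−ȳ)² = 231.4286
r_2 = 39.4082 / 231.4286 = 0.170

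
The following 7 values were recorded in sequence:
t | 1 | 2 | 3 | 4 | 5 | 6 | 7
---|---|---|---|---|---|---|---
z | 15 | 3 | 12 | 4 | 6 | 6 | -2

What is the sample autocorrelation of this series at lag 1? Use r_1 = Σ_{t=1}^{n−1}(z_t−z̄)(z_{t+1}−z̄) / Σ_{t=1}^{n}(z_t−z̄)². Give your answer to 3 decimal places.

-0.297

Mean z̄ = (15 + 3 + 12 + 4 + 6 + 6 − 2)/7 = 6.2857
Deviations from mean: 8.7143, -3.2857, 5.7143, -2.2857, -0.2857, -0.2857, -8.2857
Numerator Σ_{t=1}^{6}(z_t−z̄)(z_{t+1}−z̄) = -57.3673
Denominator Σ(z_t−z̄)² = 193.4286
r_1 = -57.3673 / 193.4286 = -0.297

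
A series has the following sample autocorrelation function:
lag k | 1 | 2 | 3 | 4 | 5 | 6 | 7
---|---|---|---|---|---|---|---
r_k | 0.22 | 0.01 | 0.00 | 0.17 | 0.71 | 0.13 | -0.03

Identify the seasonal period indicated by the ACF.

The largest autocorrelation is r_5 = 0.71; the remaining lags stay at or below 0.22. The elevated value at lag 1 (0.22), dropping to 0.01 at lag 2, reflects decaying short-term dependence rather than seasonality.
The dominant spike at lag 5 indicates a seasonal period of 5.

5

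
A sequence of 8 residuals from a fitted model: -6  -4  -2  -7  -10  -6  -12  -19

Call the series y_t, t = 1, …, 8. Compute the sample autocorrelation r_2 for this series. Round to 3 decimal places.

Mean ȳ = (-6 − 4 − 2 − 7 − 10 − 6 − 12 − 19)/8 = -8.2500
Deviations from mean: 2.2500, 4.2500, 6.2500, 1.2500, -1.7500, 2.2500, -3.7500, -10.7500
Σ(y_t−ȳ)(y_{t+2}−ȳ) = (14.0625) + (5.3125) + (-10.9375) + (2.8125) + (6.5625) + (-24.1875) = -6.3750
Denominator Σ(y_t−ȳ)² = 201.5000
r_2 = -6.3750 / 201.5000 = -0.032

-0.032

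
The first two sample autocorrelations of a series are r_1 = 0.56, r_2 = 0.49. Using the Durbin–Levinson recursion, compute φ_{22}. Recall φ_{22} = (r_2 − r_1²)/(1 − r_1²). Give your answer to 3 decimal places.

φ_{22} = (r_2 − r_1²) / (1 − r_1²)
r_1² = (0.56)² = 0.3136
Numerator = 0.49 − 0.3136 = 0.1764; denominator = 1 − 0.3136 = 0.6864
φ_{22} = 0.1764 / 0.6864 = 0.257

0.257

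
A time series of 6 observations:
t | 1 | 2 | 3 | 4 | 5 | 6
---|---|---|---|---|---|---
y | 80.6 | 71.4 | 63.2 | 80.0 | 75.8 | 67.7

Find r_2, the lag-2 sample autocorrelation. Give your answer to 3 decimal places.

Mean ȳ = (80.6 + 71.4 + 63.2 + 80.0 + 75.8 + 67.7)/6 = 73.1167
Deviations from mean: 7.4833, -1.7167, -9.9167, 6.8833, 2.6833, -5.4167
Numerator Σ_{t=1}^{4}(y_t−ȳ)(y_{t+2}−ȳ) = -149.9206
Denominator Σ(y_t−ȳ)² = 241.2083
r_2 = -149.9206 / 241.2083 = -0.622

-0.622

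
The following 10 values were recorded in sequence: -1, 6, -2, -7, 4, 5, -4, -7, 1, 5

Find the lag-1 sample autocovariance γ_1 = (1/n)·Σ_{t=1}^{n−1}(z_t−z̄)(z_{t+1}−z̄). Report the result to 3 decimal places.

-0.600

Mean z̄ = (-1 + 6 − 2 − 7 + 4 + 5 − 4 − 7 + 1 + 5)/10 = 0.0000
Σ_{t=1}^{9}(z_t−z̄)(z_{t+1}−z̄) = -6.0000
γ_1 = -6.0000 / 10 = -0.600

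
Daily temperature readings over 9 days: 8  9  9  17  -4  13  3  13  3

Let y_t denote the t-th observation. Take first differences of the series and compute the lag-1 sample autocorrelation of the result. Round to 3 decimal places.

-0.818

First differences Δy: 1, 0, 8, -21, 17, -10, 10, -10
Mean of differences = -0.6250
Numerator Σ(Δy_t−Δȳ)(Δy_{t+1}−Δȳ) = -892.8906
Denominator Σ(Δy_t−Δȳ)² = 1091.8750
r_1(Δy) = -892.8906 / 1091.8750 = -0.818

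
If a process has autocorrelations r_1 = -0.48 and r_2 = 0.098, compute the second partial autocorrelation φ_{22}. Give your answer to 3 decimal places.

φ_{22} = (r_2 − r_1²) / (1 − r_1²)
r_1² = (-0.48)² = 0.2304
Numerator = 0.098 − 0.2304 = -0.1324; denominator = 1 − 0.2304 = 0.7696
φ_{22} = -0.1324 / 0.7696 = -0.172

-0.172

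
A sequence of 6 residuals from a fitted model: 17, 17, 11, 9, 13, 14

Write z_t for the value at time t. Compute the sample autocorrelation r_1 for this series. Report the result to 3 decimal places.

Mean z̄ = (17 + 17 + 11 + 9 + 13 + 14)/6 = 13.5000
Σ(z_t−z̄)(z_{t+1}−z̄) = (12.2500) + (-8.7500) + (11.2500) + (2.2500) + (-0.2500) = 16.7500
Denominator Σ(z_t−z̄)² = 51.5000
r_1 = 16.7500 / 51.5000 = 0.325

0.325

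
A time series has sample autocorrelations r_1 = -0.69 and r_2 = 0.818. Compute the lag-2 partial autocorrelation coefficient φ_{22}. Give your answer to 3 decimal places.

φ_{22} = (r_2 − r_1²) / (1 − r_1²)
r_1² = (-0.69)² = 0.4761
Numerator = 0.818 − 0.4761 = 0.3419; denominator = 1 − 0.4761 = 0.5239
φ_{22} = 0.3419 / 0.5239 = 0.653

0.653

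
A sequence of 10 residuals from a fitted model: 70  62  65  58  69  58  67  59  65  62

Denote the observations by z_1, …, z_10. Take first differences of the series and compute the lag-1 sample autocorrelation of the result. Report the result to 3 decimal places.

-0.874

First differences Δz: -8, 3, -7, 11, -11, 9, -8, 6, -3
Mean of differences = -0.8889
Numerator Σ(Δz_t−Δz̄)(Δz_{t+1}−Δz̄) = -478.1235
Denominator Σ(Δz_t−Δz̄)² = 546.8889
r_1(Δz) = -478.1235 / 546.8889 = -0.874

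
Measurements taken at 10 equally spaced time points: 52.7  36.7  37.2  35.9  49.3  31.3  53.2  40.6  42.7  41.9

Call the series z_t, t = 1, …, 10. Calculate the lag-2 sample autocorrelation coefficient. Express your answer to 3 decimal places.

Mean z̄ = (52.7 + 36.7 + 37.2 + 35.9 + 49.3 + 31.3 + 53.2 + 40.6 + 42.7 + 41.9)/10 = 42.1500
Numerator Σ_{t=1}^{8}(z_t−z̄)(z_{t+2}−z̄) = 116.5500
Denominator Σ(z_t−z̄)² = 498.2850
r_2 = 116.5500 / 498.2850 = 0.234

0.234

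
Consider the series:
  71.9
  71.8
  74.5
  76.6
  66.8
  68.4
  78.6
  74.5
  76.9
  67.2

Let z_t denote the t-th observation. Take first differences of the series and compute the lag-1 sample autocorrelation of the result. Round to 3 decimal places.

-0.265

First differences Δz: -0.1, 2.7, 2.1, -9.8, 1.6, 10.2, -4.1, 2.4, -9.7
Mean of differences = -0.5222
Numerator Σ(Δz_t−Δz̄)(Δz_{t+1}−Δz̄) = -87.0894
Denominator Σ(Δz_t−Δz̄)² = 328.5556
r_1(Δz) = -87.0894 / 328.5556 = -0.265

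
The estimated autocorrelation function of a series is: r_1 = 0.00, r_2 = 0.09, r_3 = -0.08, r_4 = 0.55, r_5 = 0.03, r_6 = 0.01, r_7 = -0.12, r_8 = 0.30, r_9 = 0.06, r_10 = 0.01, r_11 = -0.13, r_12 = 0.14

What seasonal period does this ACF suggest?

4

The largest autocorrelation is r_4 = 0.55, with a weaker echo at lag 8 (0.30); the remaining lags stay at or below 0.14.
The dominant spike at lag 4 indicates a seasonal period of 4.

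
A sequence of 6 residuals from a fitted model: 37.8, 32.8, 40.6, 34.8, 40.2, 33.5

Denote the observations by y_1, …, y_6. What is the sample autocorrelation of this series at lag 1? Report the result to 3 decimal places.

Mean ȳ = (37.8 + 32.8 + 40.6 + 34.8 + 40.2 + 33.5)/6 = 36.6167
Numerator Σ_{t=1}^{5}(y_t−ȳ)(y_{t+1}−ȳ) = -44.6336
Denominator Σ(y_t−ȳ)² = 57.6883
r_1 = -44.6336 / 57.6883 = -0.774

-0.774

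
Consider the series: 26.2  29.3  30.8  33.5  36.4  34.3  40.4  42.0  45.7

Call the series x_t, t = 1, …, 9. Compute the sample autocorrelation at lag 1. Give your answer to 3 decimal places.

Mean x̄ = (26.2 + 29.3 + 30.8 + 33.5 + 36.4 + 34.3 + 40.4 + 42.0 + 45.7)/9 = 35.4000
Numerator Σ_{t=1}^{8}(x_t−x̄)(x_{t+1}−x̄) = 185.4000
Denominator Σ(x_t−x̄)² = 323.4800
r_1 = 185.4000 / 323.4800 = 0.573

0.573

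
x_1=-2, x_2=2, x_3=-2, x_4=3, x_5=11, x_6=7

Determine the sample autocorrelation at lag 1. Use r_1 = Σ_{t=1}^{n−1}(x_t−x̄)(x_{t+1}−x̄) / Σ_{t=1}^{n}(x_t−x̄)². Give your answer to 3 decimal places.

0.318

Mean x̄ = (-2 + 2 − 2 + 3 + 11 + 7)/6 = 3.1667
Numerator Σ_{t=1}^{5}(x_t−x̄)(x_{t+1}−x̄) = 41.6389
Denominator Σ(x_t−x̄)² = 130.8333
r_1 = 41.6389 / 130.8333 = 0.318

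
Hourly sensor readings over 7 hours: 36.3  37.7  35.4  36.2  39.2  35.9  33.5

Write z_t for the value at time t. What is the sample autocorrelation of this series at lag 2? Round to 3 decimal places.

-0.566

Mean z̄ = (36.3 + 37.7 + 35.4 + 36.2 + 39.2 + 35.9 + 33.5)/7 = 36.3143
Numerator Σ_{t=1}^{5}(z_t−z̄)(z_{t+2}−z̄) = -10.8576
Denominator Σ(z_t−z̄)² = 19.1886
r_2 = -10.8576 / 19.1886 = -0.566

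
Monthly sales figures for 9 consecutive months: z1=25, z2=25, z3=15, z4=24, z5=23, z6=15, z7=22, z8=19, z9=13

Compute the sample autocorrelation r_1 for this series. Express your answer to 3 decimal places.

Mean z̄ = (25 + 25 + 15 + 24 + 23 + 15 + 22 + 19 + 13)/9 = 20.1111
Numerator Σ_{t=1}^{8}(z_t−z̄)(z_{t+1}−z̄) = -28.3457
Denominator Σ(z_t−z̄)² = 178.8889
r_1 = -28.3457 / 178.8889 = -0.158

-0.158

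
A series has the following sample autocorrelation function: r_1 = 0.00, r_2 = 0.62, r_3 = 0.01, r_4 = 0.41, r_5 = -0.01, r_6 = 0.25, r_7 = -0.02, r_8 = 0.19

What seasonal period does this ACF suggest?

2

The largest autocorrelation is r_2 = 0.62, with weaker echoes at lags 4 (0.41), 6 (0.25) and 8 (0.19); the remaining lags stay at or below 0.01.
The dominant spike at lag 2 indicates a seasonal period of 2.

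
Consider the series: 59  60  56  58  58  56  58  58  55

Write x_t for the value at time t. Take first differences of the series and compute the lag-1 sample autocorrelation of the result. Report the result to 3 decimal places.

First differences Δx: 1, -4, 2, 0, -2, 2, 0, -3
Mean of differences = -0.5000
Numerator Σ(Δx_t−Δx̄)(Δx_{t+1}−Δx̄) = -17.2500
Denominator Σ(Δx_t−Δx̄)² = 36.0000
r_1(Δx) = -17.2500 / 36.0000 = -0.479

-0.479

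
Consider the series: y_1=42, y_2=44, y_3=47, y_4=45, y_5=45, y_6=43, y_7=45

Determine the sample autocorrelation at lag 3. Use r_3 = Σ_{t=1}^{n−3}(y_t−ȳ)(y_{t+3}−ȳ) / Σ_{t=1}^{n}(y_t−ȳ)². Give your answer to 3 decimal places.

-0.317

Mean ȳ = (42 + 44 + 47 + 45 + 45 + 43 + 45)/7 = 44.4286
Deviations from mean: -2.4286, -0.4286, 2.5714, 0.5714, 0.5714, -1.4286, 0.5714
Σ(y_t−ȳ)(y_{t+3}−ȳ) = (-1.3878) + (-0.2449) + (-3.6735) + (0.3265) = -4.9796
Denominator Σ(y_t−ȳ)² = 15.7143
r_3 = -4.9796 / 15.7143 = -0.317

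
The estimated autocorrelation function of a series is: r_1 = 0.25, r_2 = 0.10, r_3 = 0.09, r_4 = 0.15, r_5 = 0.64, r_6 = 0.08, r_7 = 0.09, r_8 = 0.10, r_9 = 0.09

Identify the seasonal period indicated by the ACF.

The largest autocorrelation is r_5 = 0.64; the remaining lags stay at or below 0.25. The elevated value at lag 1 (0.25), dropping to 0.10 at lag 2, reflects decaying short-term dependence rather than seasonality.
The dominant spike at lag 5 indicates a seasonal period of 5.

5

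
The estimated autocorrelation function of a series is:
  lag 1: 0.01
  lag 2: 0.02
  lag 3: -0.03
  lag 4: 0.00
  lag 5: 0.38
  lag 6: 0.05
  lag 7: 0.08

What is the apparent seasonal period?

The largest autocorrelation is r_5 = 0.38; the remaining lags stay at or below 0.08.
The dominant spike at lag 5 indicates a seasonal period of 5.

5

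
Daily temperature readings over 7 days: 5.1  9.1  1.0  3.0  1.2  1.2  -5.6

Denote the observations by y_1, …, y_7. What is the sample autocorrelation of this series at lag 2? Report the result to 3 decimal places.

Mean ȳ = (5.1 + 9.1 + 1.0 + 3.0 + 1.2 + 1.2 − 5.6)/7 = 2.1429
Σ(y_t−ȳ)(y_{t+2}−ȳ) = (-3.3796) + (5.9633) + (1.0776) + (-0.8082) + (7.3004) = 10.1535
Denominator Σ(y_t−ȳ)² = 120.9171
r_2 = 10.1535 / 120.9171 = 0.084

0.084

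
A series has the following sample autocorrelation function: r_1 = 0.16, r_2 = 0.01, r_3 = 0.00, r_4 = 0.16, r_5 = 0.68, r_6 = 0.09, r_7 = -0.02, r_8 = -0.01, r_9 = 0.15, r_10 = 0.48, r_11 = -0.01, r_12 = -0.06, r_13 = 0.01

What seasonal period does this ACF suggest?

The largest autocorrelation is r_5 = 0.68, with a weaker echo at lag 10 (0.48); the remaining lags stay at or below 0.16.
The dominant spike at lag 5 indicates a seasonal period of 5.

5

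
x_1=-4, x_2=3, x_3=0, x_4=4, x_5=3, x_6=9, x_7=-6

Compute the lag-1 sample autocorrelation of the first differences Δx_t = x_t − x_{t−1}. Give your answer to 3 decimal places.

First differences Δx: 7, -3, 4, -1, 6, -15
Mean of differences = -0.3333
Numerator Σ(Δx_t−Δx̄)(Δx_{t+1}−Δx̄) = -131.1111
Denominator Σ(Δx_t−Δx̄)² = 335.3333
r_1(Δx) = -131.1111 / 335.3333 = -0.391

-0.391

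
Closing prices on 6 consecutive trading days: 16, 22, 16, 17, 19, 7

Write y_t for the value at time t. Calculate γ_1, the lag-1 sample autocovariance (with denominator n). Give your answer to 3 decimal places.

-4.282

Mean ȳ = (16 + 22 + 16 + 17 + 19 + 7)/6 = 16.1667
Σ_{t=1}^{5}(y_t−ȳ)(y_{t+1}−ȳ) = -25.6944
γ_1 = -25.6944 / 6 = -4.282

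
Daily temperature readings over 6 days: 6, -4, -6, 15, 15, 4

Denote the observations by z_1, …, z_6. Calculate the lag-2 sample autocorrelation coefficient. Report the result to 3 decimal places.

Mean z̄ = (6 − 4 − 6 + 15 + 15 + 4)/6 = 5.0000
Deviations from mean: 1.0000, -9.0000, -11.0000, 10.0000, 10.0000, -1.0000
Σ(z_t−z̄)(z_{t+2}−z̄) = (-11.0000) + (-90.0000) + (-110.0000) + (-10.0000) = -221.0000
Denominator Σ(z_t−z̄)² = 404.0000
r_2 = -221.0000 / 404.0000 = -0.547

-0.547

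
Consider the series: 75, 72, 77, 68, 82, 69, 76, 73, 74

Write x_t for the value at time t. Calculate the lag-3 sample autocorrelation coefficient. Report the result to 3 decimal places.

-0.396

Mean x̄ = (75 + 72 + 77 + 68 + 82 + 69 + 76 + 73 + 74)/9 = 74.0000
Numerator Σ_{t=1}^{6}(x_t−x̄)(x_{t+3}−x̄) = -57.0000
Denominator Σ(x_t−x̄)² = 144.0000
r_3 = -57.0000 / 144.0000 = -0.396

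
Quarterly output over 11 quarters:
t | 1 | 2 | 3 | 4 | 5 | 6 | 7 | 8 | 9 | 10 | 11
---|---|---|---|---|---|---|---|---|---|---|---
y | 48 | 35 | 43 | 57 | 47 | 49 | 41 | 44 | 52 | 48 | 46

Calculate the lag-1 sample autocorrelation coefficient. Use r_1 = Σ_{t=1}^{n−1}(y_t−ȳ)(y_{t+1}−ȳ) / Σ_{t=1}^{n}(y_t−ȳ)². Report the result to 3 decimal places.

-0.042

Mean ȳ = (48 + 35 + 43 + 57 + 47 + 49 + 41 + 44 + 52 + 48 + 46)/11 = 46.3636
Numerator Σ_{t=1}^{10}(y_t−ȳ)(y_{t+1}−ȳ) = -13.8595
Denominator Σ(y_t−ȳ)² = 332.5455
r_1 = -13.8595 / 332.5455 = -0.042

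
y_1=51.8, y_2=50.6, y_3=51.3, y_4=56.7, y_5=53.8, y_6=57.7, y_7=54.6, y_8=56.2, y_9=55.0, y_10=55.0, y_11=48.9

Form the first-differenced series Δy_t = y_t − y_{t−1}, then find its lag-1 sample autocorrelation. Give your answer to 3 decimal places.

First differences Δy: -1.2, 0.7, 5.4, -2.9, 3.9, -3.1, 1.6, -1.2, 0.0, -6.1
Mean of differences = -0.2900
Numerator Σ(Δy_t−Δȳ)(Δy_{t+1}−Δȳ) = -41.8081
Denominator Σ(Δy_t−Δȳ)² = 104.6890
r_1(Δy) = -41.8081 / 104.6890 = -0.399

-0.399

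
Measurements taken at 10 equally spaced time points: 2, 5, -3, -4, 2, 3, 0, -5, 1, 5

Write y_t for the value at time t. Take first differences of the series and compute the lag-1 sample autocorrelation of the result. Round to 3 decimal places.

First differences Δy: 3, -8, -1, 6, 1, -3, -5, 6, 4
Mean of differences = 0.3333
Numerator Σ(Δy_t−Δȳ)(Δy_{t+1}−Δȳ) = -8.7778
Denominator Σ(Δy_t−Δȳ)² = 196.0000
r_1(Δy) = -8.7778 / 196.0000 = -0.045

-0.045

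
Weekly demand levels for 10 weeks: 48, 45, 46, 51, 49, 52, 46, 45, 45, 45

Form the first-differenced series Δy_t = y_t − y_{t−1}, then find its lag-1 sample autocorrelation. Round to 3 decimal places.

First differences Δy: -3, 1, 5, -2, 3, -6, -1, 0, 0
Mean of differences = -0.3333
Numerator Σ(Δy_t−Δȳ)(Δy_{t+1}−Δȳ) = -26.1111
Denominator Σ(Δy_t−Δȳ)² = 84.0000
r_1(Δy) = -26.1111 / 84.0000 = -0.311

-0.311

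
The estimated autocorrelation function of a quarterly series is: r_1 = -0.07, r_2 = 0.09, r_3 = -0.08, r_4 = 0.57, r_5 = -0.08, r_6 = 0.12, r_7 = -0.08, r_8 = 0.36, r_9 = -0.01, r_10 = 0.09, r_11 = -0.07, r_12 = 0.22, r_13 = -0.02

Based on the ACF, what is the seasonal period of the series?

The largest autocorrelation is r_4 = 0.57, with weaker echoes at lags 8 (0.36) and 12 (0.22); the remaining lags stay at or below 0.12.
The dominant spike at lag 4 indicates a seasonal period of 4.

4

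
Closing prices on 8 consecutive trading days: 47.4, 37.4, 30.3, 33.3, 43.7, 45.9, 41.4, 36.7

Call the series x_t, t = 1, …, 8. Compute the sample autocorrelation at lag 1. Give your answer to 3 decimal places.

0.260

Mean x̄ = (47.4 + 37.4 + 30.3 + 33.3 + 43.7 + 45.9 + 41.4 + 36.7)/8 = 39.5125
Deviations from mean: 7.8875, -2.1125, -9.2125, -6.2125, 4.1875, 6.3875, 1.8875, -2.8125
Numerator Σ_{t=1}^{7}(x_t−x̄)(x_{t+1}−x̄) = 67.5123
Denominator Σ(x_t−x̄)² = 259.9488
r_1 = 67.5123 / 259.9488 = 0.260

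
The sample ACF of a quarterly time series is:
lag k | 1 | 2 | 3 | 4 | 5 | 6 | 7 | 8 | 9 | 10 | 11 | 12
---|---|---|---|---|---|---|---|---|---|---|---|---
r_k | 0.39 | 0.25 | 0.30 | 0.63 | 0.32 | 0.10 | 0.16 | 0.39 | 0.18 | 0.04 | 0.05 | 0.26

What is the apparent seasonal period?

The largest autocorrelation is r_4 = 0.63; the remaining lags stay at or below 0.39. The elevated value at lag 1 (0.39), dropping to 0.25 at lag 2, reflects decaying short-term dependence rather than seasonality.
The dominant spike at lag 4 indicates a seasonal period of 4.

4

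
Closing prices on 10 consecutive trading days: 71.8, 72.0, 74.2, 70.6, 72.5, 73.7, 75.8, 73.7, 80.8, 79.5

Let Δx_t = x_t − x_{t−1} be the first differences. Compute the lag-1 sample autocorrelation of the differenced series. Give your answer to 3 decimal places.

-0.600

First differences Δx: 0.2, 2.2, -3.6, 1.9, 1.2, 2.1, -2.1, 7.1, -1.3
Mean of differences = 0.8556
Numerator Σ(Δx_t−Δx̄)(Δx_{t+1}−Δx̄) = -46.3309
Denominator Σ(Δx_t−Δx̄)² = 77.2222
r_1(Δx) = -46.3309 / 77.2222 = -0.600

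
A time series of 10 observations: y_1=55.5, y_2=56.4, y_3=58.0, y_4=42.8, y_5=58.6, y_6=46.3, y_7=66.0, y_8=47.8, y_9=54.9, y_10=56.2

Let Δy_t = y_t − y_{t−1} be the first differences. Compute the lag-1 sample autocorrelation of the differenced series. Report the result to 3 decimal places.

-0.837

First differences Δy: 0.9, 1.6, -15.2, 15.8, -12.3, 19.7, -18.2, 7.1, 1.3
Mean of differences = 0.0778
Numerator Σ(Δy_t−Δȳ)(Δy_{t+1}−Δȳ) = -1178.1094
Denominator Σ(Δy_t−Δȳ)² = 1406.7156
r_1(Δy) = -1178.1094 / 1406.7156 = -0.837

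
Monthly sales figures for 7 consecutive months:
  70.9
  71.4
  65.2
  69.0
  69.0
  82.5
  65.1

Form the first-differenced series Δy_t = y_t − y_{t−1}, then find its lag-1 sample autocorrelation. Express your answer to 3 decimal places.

First differences Δy: 0.5, -6.2, 3.8, 0.0, 13.5, -17.4
Mean of differences = -0.9667
Numerator Σ(Δy_t−Δȳ)(Δy_{t+1}−Δȳ) = -251.7644
Denominator Σ(Δy_t−Δȳ)² = 532.5333
r_1(Δy) = -251.7644 / 532.5333 = -0.473

-0.473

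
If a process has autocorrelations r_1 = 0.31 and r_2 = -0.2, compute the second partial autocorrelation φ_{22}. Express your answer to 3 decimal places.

φ_{22} = (r_2 − r_1²) / (1 − r_1²)
r_1² = (0.31)² = 0.0961
Numerator = -0.2 − 0.0961 = -0.2961; denominator = 1 − 0.0961 = 0.9039
φ_{22} = -0.2961 / 0.9039 = -0.328

-0.328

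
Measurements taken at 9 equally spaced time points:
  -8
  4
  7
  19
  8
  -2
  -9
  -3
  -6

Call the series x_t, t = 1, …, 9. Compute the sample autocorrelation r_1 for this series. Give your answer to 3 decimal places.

Mean x̄ = (-8 + 4 + 7 + 19 + 8 − 2 − 9 − 3 − 6)/9 = 1.1111
Numerator Σ_{t=1}^{8}(x_t−x̄)(x_{t+1}−x̄) = 300.0988
Denominator Σ(x_t−x̄)² = 672.8889
r_1 = 300.0988 / 672.8889 = 0.446

0.446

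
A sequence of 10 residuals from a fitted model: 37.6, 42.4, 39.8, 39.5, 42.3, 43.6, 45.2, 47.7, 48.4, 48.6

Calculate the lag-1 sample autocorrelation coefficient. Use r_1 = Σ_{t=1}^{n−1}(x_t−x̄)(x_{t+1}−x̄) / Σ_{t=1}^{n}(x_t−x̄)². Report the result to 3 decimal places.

Mean x̄ = (37.6 + 42.4 + 39.8 + 39.5 + 42.3 + 43.6 + 45.2 + 47.7 + 48.4 + 48.6)/10 = 43.5100
Numerator Σ_{t=1}^{9}(x_t−x̄)(x_{t+1}−x̄) = 82.9109
Denominator Σ(x_t−x̄)² = 137.7090
r_1 = 82.9109 / 137.7090 = 0.602

0.602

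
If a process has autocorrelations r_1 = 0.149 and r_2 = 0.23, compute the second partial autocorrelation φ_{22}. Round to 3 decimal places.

0.213

φ_{22} = (r_2 − r_1²) / (1 − r_1²)
r_1² = (0.149)² = 0.022201
Numerator = 0.23 − 0.0222 = 0.2078; denominator = 1 − 0.0222 = 0.9778
φ_{22} = 0.2078 / 0.9778 = 0.213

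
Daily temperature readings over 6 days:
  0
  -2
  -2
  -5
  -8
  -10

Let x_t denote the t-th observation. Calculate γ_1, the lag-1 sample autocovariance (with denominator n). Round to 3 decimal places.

6.208

Mean x̄ = (0 − 2 − 2 − 5 − 8 − 10)/6 = -4.5000
Σ_{t=1}^{5}(x_t−x̄)(x_{t+1}−x̄) = 37.2500
γ_1 = 37.2500 / 6 = 6.208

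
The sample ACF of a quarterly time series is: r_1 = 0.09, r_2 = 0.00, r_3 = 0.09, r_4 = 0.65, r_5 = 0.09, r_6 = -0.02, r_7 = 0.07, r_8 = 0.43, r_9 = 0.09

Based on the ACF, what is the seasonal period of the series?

4

The largest autocorrelation is r_4 = 0.65, with a weaker echo at lag 8 (0.43); the remaining lags stay at or below 0.09.
The dominant spike at lag 4 indicates a seasonal period of 4.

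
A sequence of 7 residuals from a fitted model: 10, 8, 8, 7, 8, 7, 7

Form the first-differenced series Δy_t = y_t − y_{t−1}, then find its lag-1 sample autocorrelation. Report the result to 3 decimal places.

First differences Δy: -2, 0, -1, 1, -1, 0
Mean of differences = -0.5000
Numerator Σ(Δy_t−Δȳ)(Δy_{t+1}−Δȳ) = -2.7500
Denominator Σ(Δy_t−Δȳ)² = 5.5000
r_1(Δy) = -2.7500 / 5.5000 = -0.500

-0.500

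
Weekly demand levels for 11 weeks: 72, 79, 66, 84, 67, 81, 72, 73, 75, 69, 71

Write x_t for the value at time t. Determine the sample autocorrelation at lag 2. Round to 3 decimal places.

Mean x̄ = (72 + 79 + 66 + 84 + 67 + 81 + 72 + 73 + 75 + 69 + 71)/11 = 73.5455
Numerator Σ_{t=1}^{9}(x_t−x̄)(x_{t+2}−x̄) = 198.5868
Denominator Σ(x_t−x̄)² = 328.7273
r_2 = 198.5868 / 328.7273 = 0.604

0.604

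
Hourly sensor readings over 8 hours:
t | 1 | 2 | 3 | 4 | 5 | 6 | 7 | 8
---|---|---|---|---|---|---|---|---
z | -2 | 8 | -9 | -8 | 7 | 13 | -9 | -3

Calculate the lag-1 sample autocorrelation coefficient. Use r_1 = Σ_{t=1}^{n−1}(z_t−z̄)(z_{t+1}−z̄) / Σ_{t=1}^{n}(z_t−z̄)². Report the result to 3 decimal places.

Mean z̄ = (-2 + 8 − 9 − 8 + 7 + 13 − 9 − 3)/8 = -0.3750
Deviations from mean: -1.6250, 8.3750, -8.6250, -7.6250, 7.3750, 13.3750, -8.6250, -2.6250
Numerator Σ_{t=1}^{7}(z_t−z̄)(z_{t+1}−z̄) = -70.3906
Denominator Σ(z_t−z̄)² = 519.8750
r_1 = -70.3906 / 519.8750 = -0.135

-0.135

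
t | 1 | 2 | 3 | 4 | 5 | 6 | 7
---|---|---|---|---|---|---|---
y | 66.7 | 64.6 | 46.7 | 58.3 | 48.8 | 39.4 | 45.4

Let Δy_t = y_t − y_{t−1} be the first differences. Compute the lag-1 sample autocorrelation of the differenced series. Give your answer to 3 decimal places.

First differences Δy: -2.1, -17.9, 11.6, -9.5, -9.4, 6.0
Mean of differences = -3.5500
Numerator Σ(Δy_t−Δȳ)(Δy_{t+1}−Δȳ) = -349.4125
Denominator Σ(Δy_t−Δȳ)² = 598.3750
r_1(Δy) = -349.4125 / 598.3750 = -0.584

-0.584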